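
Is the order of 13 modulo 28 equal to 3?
Powers of 13 mod 28: 13^1≡13, 13^2≡1. Already 13^2≡1, so the order is 2 < 3. No, the actual order is 2.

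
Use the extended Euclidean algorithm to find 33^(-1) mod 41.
Extended GCD: 33(5) + 41(-4) = 1. So 33^(-1) ≡ 5 (mod 41). Verify: 33 × 5 = 165 ≡ 1 (mod 41)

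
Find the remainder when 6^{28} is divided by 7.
By Fermat: 6^{6} ≡ 1 (mod 7). 28 = 4×6 + 4. So 6^{28} ≡ 6^{4} ≡ 1 (mod 7)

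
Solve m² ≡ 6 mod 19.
The square roots of 6 mod 19 are 5 and 14. Verify: 5² = 25 ≡ 6 mod 19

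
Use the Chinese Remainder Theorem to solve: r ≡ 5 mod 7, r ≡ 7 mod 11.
M = 7 × 11 = 77. M₁ = 11, y₁ ≡ 2 mod 7. M₂ = 7, y₂ ≡ 8 mod 11. r = 5×11×2 + 7×7×8 ≡ 40 mod 77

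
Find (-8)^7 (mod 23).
By repeated squaring (mod 23): (-8)^{1}≡15, (-8)^{2}≡18, (-8)^{4}≡2. Then (-8)^{7} = (-8)^{4+2+1} ≡ 2 × 18 × 15 ≡ 11 (mod 23)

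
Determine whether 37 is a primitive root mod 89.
37^{8} ≡ 1 (mod 89) and 8 < 88, so ord_89(37) = 8 ≠ 88 and 37 is not a primitive root.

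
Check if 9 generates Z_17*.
9^{8} ≡ 1 mod 17 and 8 < 16, so ord_17(9) = 8 ≠ 16 and 9 is not a primitive root.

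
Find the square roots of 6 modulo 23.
The square roots of 6 mod 23 are 12 and 11. Verify: 12² = 144 ≡ 6 mod 23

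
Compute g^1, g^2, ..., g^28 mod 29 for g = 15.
15^1, 15^2, ..., 15^{28} mod 29: [15, 22, 11, 20, 10, 5, 17, 23, 26, 13, 21, 25, 27, 28, 14, 7, 18, 9, 19, 24, 12, 6, 3, 16, 8, 4, 2, 1]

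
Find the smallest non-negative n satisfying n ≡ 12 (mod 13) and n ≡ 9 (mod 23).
M = 13 × 23 = 299. M₁ = 23, y₁ ≡ 4 (mod 13). M₂ = 13, y₂ ≡ 16 (mod 23). n = 12×23×4 + 9×13×16 ≡ 285 (mod 299)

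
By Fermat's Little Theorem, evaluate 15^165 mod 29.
By Fermat: 15^{28} ≡ 1 mod 29. 165 = 5×28 + 25. So 15^{165} ≡ 15^{25} ≡ 8 mod 29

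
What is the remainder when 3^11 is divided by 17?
By repeated squaring (mod 17): 3^{1}≡3, 3^{2}≡9, 3^{4}≡13, 3^{8}≡16. Then 3^{11} = 3^{8+2+1} ≡ 16 × 9 × 3 ≡ 7 (mod 17)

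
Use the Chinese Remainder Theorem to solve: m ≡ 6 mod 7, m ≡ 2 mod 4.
M = 7 × 4 = 28. M₁ = 4, y₁ ≡ 2 mod 7. M₂ = 7, y₂ ≡ 3 mod 4. m = 6×4×2 + 2×7×3 ≡ 6 mod 28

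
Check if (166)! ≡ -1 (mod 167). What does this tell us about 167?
(166)! mod 167 = 166. Since this equals -1 (mod 167), Wilson confirms 167 is prime.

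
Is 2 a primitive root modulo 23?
2^{11} ≡ 1 mod 23 and 11 < 22, so ord_23(2) = 11 ≠ 22 and 2 is not a primitive root.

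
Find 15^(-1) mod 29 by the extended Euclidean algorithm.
Extended GCD: 15(2) + 29(-1) = 1. So 15^(-1) ≡ 2 mod 29. Verify: 15 × 2 = 30 ≡ 1 mod 29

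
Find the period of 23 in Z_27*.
Powers of 23 mod 27: 23^1≡23, 23^2≡16, 23^3≡17, 23^4≡13, 23^5≡2, 23^6≡19, 23^7≡5, 23^8≡7, 23^9≡26, 23^10≡4, 23^11≡11, 23^12≡10, 23^13≡14, 23^14≡25, 23^15≡8, 23^16≡22, 23^17≡20, 23^18≡1. ord_27(23) = 18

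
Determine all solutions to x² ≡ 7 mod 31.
The square roots of 7 mod 31 are 10 and 21. Verify: 10² = 100 ≡ 7 mod 31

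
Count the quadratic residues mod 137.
The squaring map on Z_137* is 2-to-1, so there are (136)/2 = 68 QRs.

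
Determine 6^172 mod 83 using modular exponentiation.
Using Fermat: 6^{82} ≡ 1 mod 83. 172 ≡ 8 mod 82. So 6^{172} ≡ 6^{8} ≡ 28 mod 83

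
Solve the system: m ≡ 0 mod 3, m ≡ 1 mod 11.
M = 3 × 11 = 33. M₁ = 11, y₁ ≡ 2 mod 3. M₂ = 3, y₂ ≡ 4 mod 11. m = 0×11×2 + 1×3×4 ≡ 12 mod 33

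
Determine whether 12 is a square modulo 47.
By Euler's criterion: 12^{23} ≡ 1 mod 47. Since this equals 1, 12 is a QR.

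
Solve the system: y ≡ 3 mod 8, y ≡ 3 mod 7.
M = 8 × 7 = 56. M₁ = 7, y₁ ≡ 7 mod 8. M₂ = 8, y₂ ≡ 1 mod 7. y = 3×7×7 + 3×8×1 ≡ 3 mod 56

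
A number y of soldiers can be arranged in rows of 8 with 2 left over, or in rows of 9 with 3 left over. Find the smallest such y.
M = 8 × 9 = 72. M₁ = 9, y₁ ≡ 1 mod 8. M₂ = 8, y₂ ≡ 8 mod 9. y = 2×9×1 + 3×8×8 ≡ 66 mod 72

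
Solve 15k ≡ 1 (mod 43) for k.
Since 43 is prime, by Fermat 15^(-1) ≡ 15^{41} ≡ 23 (mod 43). Verify: 15 × 23 = 345 ≡ 1 (mod 43)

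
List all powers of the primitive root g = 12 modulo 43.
12^1, 12^2, ..., 12^{42} mod 43: [12, 15, 8, 10, 34, 21, 37, 14, 39, 38, 26, 11, 3, 36, 2, 24, 30, 16, 20, 25, 42, 31, 28, 35, 33, 9, 22, 6, 29, 4, 5, 17, 32, 40, 7, 41, 19, 13, 27, 23, 18, 1]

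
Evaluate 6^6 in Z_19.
By repeated squaring (mod 19): 6^{1}≡6, 6^{2}≡17, 6^{4}≡4. Then 6^{6} = 6^{4+2} ≡ 4 × 17 ≡ 11 (mod 19)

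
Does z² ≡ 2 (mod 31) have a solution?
By Euler's criterion: 2^{15} ≡ 1 (mod 31). Since this equals 1, 2 is a QR.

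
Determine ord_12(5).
Powers of 5 mod 12: 5^1≡5, 5^2≡1. So the order of 5 is 2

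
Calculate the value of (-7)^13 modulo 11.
Using Fermat: (-7)^{10} ≡ 1 mod 11. 13 ≡ 3 mod 10. So (-7)^{13} ≡ (-7)^{3} ≡ 9 mod 11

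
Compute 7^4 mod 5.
7^{4} = 2401 ≡ 1 mod 5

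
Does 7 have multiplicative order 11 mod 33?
Powers of 7 mod 33: 7^1≡7, 7^2≡16, 7^3≡13, 7^4≡25, 7^5≡10, 7^6≡4, 7^7≡28, 7^8≡31, 7^9≡19, 7^10≡1. Already 7^10≡1, so the order is 10 < 11. No, the actual order is 10.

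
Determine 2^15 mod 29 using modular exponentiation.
By repeated squaring mod 29: 2^{1}≡2, 2^{2}≡4, 2^{4}≡16, 2^{8}≡24. Then 2^{15} = 2^{8+4+2+1} ≡ 24 × 16 × 4 × 2 ≡ 27 mod 29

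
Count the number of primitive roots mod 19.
A prime p has φ(p-1) primitive roots; here φ(18) = 6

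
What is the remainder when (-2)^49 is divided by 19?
Using Fermat: (-2)^{18} ≡ 1 (mod 19). 49 ≡ 13 (mod 18). So (-2)^{49} ≡ (-2)^{13} ≡ 16 (mod 19)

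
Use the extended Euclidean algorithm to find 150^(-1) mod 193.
Extended GCD: 150(-9) + 193(7) = 1. So 150^(-1) ≡ -9 ≡ 184 (mod 193). Verify: 150 × 184 = 27600 ≡ 1 (mod 193)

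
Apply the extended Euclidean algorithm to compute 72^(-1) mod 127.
Extended GCD: 72(30) + 127(-17) = 1. So 72^(-1) ≡ 30 (mod 127). Verify: 72 × 30 = 2160 ≡ 1 (mod 127)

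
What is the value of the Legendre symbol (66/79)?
(66/79) = 66^{39} mod 79 = -1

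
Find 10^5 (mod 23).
By repeated squaring (mod 23): 10^{1}≡10, 10^{2}≡8, 10^{4}≡18. Then 10^{5} = 10^{4+1} ≡ 18 × 10 ≡ 19 (mod 23)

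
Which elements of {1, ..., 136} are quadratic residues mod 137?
QRs mod 137: {1, 2, 4, 7, 8, 9, 11, 14, 15, 16, 17, 18, 19, 22, 25, 28, 30, 32, 34, 36, 37, 38, 39, 44, 49, 50, 56, 59, 60, 61, 63, 64, 65, 68, 69, 72, 73, 74, 76, 77, 78, 81, 87, 88, 93, 98, 99, 100, 101, 103, 105, 107, 109, 112, 115, 118, 119, 120, 121, 122, 123, 126, 128, 129, 130, 133, 135, 136}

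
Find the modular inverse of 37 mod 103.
Since 103 is prime, by Fermat 37^(-1) ≡ 37^{101} ≡ 39 mod 103. Verify: 37 × 39 = 1443 ≡ 1 mod 103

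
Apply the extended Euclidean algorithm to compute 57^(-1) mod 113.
Extended GCD: 57(2) + 113(-1) = 1. So 57^(-1) ≡ 2 mod 113. Verify: 57 × 2 = 114 ≡ 1 mod 113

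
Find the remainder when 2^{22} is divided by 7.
By Fermat: 2^{6} ≡ 1 (mod 7). 22 = 3×6 + 4. So 2^{22} ≡ 2^{4} ≡ 2 (mod 7)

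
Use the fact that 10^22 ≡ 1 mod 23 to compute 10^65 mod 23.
By Fermat: 10^{22} ≡ 1 mod 23. 65 = 2×22 + 21. So 10^{65} ≡ 10^{21} ≡ 7 mod 23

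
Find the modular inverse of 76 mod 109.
Since 109 is prime, by Fermat 76^(-1) ≡ 76^{107} ≡ 33 (mod 109). Verify: 76 × 33 = 2508 ≡ 1 (mod 109)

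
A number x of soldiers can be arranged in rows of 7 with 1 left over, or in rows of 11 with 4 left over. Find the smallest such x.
M = 7 × 11 = 77. M₁ = 11, y₁ ≡ 2 (mod 7). M₂ = 7, y₂ ≡ 8 (mod 11). x = 1×11×2 + 4×7×8 ≡ 15 (mod 77)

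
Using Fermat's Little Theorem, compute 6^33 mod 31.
By Fermat: 6^{30} ≡ 1 mod 31. So 6^{33} = 6^{30} · 6^{3} ≡ 6^{3} ≡ 30 mod 31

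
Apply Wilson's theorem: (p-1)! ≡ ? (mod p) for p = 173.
By Wilson's theorem, (172)! ≡ -1 ≡ 172 (mod 173)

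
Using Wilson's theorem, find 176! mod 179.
(178)! = (176)! × (177) × (178) ≡ -1 (mod 179). So (176)! ≡ -1 × [(178)(177)]^(-1) ≡ 89 (mod 179)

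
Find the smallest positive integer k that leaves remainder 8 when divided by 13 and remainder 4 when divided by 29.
M = 13 × 29 = 377. M₁ = 29, y₁ ≡ 9 mod 13. M₂ = 13, y₂ ≡ 9 mod 29. k = 8×29×9 + 4×13×9 ≡ 294 mod 377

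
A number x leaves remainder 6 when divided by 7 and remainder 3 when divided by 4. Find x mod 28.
M = 7 × 4 = 28. M₁ = 4, y₁ ≡ 2 mod 7. M₂ = 7, y₂ ≡ 3 mod 4. x = 6×4×2 + 3×7×3 ≡ 27 mod 28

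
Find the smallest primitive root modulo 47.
g = 5. For each prime q|46: 5^{23}≡46, 5^{2}≡25, none ≡ 1, so ord_47(5) = 46 and 5 is a primitive root.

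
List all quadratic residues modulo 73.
QRs mod 73: {1, 2, 3, 4, 6, 8, 9, 12, 16, 18, 19, 23, 24, 25, 27, 32, 35, 36, 37, 38, 41, 46, 48, 49, 50, 54, 55, 57, 61, 64, 65, 67, 69, 70, 71, 72}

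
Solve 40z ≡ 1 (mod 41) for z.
Since 41 is prime, by Fermat 40^(-1) ≡ 40^{39} ≡ 40 (mod 41). Verify: 40 × 40 = 1600 ≡ 1 (mod 41)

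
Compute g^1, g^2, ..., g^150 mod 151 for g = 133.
133^1, 133^2, ..., 133^{150} mod 151: [133, 22, 57, 31, 46, 78, 106, 55, 67, 2, 115, 44, 114, 62, 92, 5, 61, 110, 134, 4, 79, 88, 77, 124, 33, 10, 122, 69, 117, 8, 7, 25, 3, 97, 66, 20, 93, 138, 83, 16, 14, 50, 6, 43, 132, 40, 35, 125, 15, 32, 28, 100, 12, 86, 113, 80, 70, 99, 30, 64, 56, 49, 24, 21, 75, 9, 140, 47, 60, 128, 112, 98, 48, 42, 150, 18, 129, 94, 120, 105, 73, 45, 96, 84, 149, 36, 107, 37, 89, 59, 146, 90, 41, 17, 147, 72, 63, 74, 27, 118, 141, 29, 82, 34, 143, 144, 126, 148, 54, 85, 131, 58, 13, 68, 135, 137, 101, 145, 108, 19, 111, 116, 26, 136, 119, 123, 51, 139, 65, 38, 71, 81, 52, 121, 87, 95, 102, 127, 130, 76, 142, 11, 104, 91, 23, 39, 53, 103, 109, 1]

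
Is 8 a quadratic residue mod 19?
By Euler's criterion: 8^{9} ≡ 18 (mod 19). Since this equals -1 (≡ 18), 8 is not a QR.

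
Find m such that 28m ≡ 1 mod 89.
Since 89 is prime, by Fermat 28^(-1) ≡ 28^{87} ≡ 35 mod 89. Verify: 28 × 35 = 980 ≡ 1 mod 89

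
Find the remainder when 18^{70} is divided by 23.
By Fermat: 18^{22} ≡ 1 (mod 23). 70 = 3×22 + 4. So 18^{70} ≡ 18^{4} ≡ 4 (mod 23)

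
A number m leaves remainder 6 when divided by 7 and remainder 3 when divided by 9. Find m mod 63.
M = 7 × 9 = 63. M₁ = 9, y₁ ≡ 4 mod 7. M₂ = 7, y₂ ≡ 4 mod 9. m = 6×9×4 + 3×7×4 ≡ 48 mod 63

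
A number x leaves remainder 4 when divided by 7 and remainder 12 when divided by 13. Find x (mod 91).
M = 7 × 13 = 91. M₁ = 13, y₁ ≡ 6 (mod 7). M₂ = 7, y₂ ≡ 2 (mod 13). x = 4×13×6 + 12×7×2 ≡ 25 (mod 91)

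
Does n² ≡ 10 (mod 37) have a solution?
By Euler's criterion: 10^{18} ≡ 1 (mod 37). Since this equals 1, 10 is a QR.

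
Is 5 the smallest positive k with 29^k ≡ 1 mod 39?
Powers of 29 mod 39: 29^1≡29, 29^2≡22, 29^3≡14, 29^4≡16, 29^5≡35, 29^6≡1. 29^5≡35≢1, so ord ≠ 5. No, the actual order is 6.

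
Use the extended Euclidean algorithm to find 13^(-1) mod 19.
Extended GCD: 13(3) + 19(-2) = 1. So 13^(-1) ≡ 3 mod 19. Verify: 13 × 3 = 39 ≡ 1 mod 19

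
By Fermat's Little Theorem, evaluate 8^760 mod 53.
By Fermat: 8^{52} ≡ 1 (mod 53). 760 ≡ 32 (mod 52). So 8^{760} ≡ 8^{32} ≡ 47 (mod 53)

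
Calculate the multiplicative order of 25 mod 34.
Powers of 25 mod 34: 25^1≡25, 25^2≡13, 25^3≡19, 25^4≡33, 25^5≡9, 25^6≡21, 25^7≡15, 25^8≡1. So the order of 25 is 8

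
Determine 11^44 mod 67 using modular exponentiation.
By repeated squaring (mod 67): 11^{1}≡11, 11^{2}≡54, 11^{4}≡35, 11^{8}≡19, 11^{16}≡26, 11^{32}≡6. Then 11^{44} = 11^{32+8+4} ≡ 6 × 19 × 35 ≡ 37 (mod 67)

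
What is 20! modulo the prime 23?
(22)! = (20)! × (21) × (22) ≡ -1 mod 23. So (20)! ≡ -1 × [(22)(21)]^(-1) ≡ 11 mod 23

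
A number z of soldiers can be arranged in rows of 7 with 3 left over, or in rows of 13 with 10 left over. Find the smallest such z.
M = 7 × 13 = 91. M₁ = 13, y₁ ≡ 6 (mod 7). M₂ = 7, y₂ ≡ 2 (mod 13). z = 3×13×6 + 10×7×2 ≡ 10 (mod 91)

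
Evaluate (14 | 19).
(14/19) = 14^{9} mod 19 = -1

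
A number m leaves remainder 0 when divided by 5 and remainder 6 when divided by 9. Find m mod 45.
M = 5 × 9 = 45. M₁ = 9, y₁ ≡ 4 mod 5. M₂ = 5, y₂ ≡ 2 mod 9. m = 0×9×4 + 6×5×2 ≡ 15 mod 45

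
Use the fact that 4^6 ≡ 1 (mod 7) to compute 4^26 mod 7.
By Fermat: 4^{6} ≡ 1 (mod 7). 26 = 4×6 + 2. So 4^{26} ≡ 4^{2} ≡ 2 (mod 7)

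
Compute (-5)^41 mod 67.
By repeated squaring mod 67: (-5)^{1}≡62, (-5)^{2}≡25, (-5)^{4}≡22, (-5)^{8}≡15, (-5)^{16}≡24, (-5)^{32}≡40. Then (-5)^{41} = (-5)^{32+8+1} ≡ 40 × 15 × 62 ≡ 15 mod 67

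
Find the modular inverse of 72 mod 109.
Since 109 is prime, by Fermat 72^(-1) ≡ 72^{107} ≡ 53 mod 109. Verify: 72 × 53 = 3816 ≡ 1 mod 109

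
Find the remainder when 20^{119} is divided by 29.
By Fermat: 20^{28} ≡ 1 (mod 29). 119 = 4×28 + 7. So 20^{119} ≡ 20^{7} ≡ 1 (mod 29)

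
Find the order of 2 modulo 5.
Powers of 2 mod 5: 2^1≡2, 2^2≡4, 2^3≡3, 2^4≡1. ord_5(2) = 4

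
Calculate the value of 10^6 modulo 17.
By repeated squaring mod 17: 10^{1}≡10, 10^{2}≡15, 10^{4}≡4. Then 10^{6} = 10^{4+2} ≡ 4 × 15 ≡ 9 mod 17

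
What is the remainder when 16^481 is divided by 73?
Using Fermat: 16^{72} ≡ 1 (mod 73). 481 ≡ 49 (mod 72). So 16^{481} ≡ 16^{49} ≡ 55 (mod 73)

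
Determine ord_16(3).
Powers of 3 mod 16: 3^1≡3, 3^2≡9, 3^3≡11, 3^4≡1. So the order of 3 is 4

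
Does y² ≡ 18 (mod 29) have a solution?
By Euler's criterion: 18^{14} ≡ 28 (mod 29). Since this equals -1 (≡ 28), 18 is not a QR.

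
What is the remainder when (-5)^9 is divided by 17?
By repeated squaring mod 17: (-5)^{1}≡12, (-5)^{2}≡8, (-5)^{4}≡13, (-5)^{8}≡16. Then (-5)^{9} = (-5)^{8+1} ≡ 16 × 12 ≡ 5 mod 17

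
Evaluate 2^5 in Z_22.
By repeated squaring (mod 22): 2^{1}≡2, 2^{2}≡4, 2^{4}≡16. Then 2^{5} = 2^{4+1} ≡ 16 × 2 ≡ 10 (mod 22)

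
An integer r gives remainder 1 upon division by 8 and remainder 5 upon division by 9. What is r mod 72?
M = 8 × 9 = 72. M₁ = 9, y₁ ≡ 1 mod 8. M₂ = 8, y₂ ≡ 8 mod 9. r = 1×9×1 + 5×8×8 ≡ 41 mod 72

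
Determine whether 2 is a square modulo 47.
By Euler's criterion: 2^{23} ≡ 1 (mod 47). Since this equals 1, 2 is a QR.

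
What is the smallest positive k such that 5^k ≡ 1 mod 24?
Powers of 5 mod 24: 5^1≡5, 5^2≡1. So the order of 5 is 2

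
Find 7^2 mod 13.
7^{2} = 49 ≡ 10 mod 13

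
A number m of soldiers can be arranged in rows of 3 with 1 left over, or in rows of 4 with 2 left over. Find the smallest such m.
M = 3 × 4 = 12. M₁ = 4, y₁ ≡ 1 (mod 3). M₂ = 3, y₂ ≡ 3 (mod 4). m = 1×4×1 + 2×3×3 ≡ 10 (mod 12)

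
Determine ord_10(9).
Powers of 9 mod 10: 9^1≡9, 9^2≡1. So the order of 9 is 2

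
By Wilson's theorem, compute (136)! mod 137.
By Wilson's theorem, (136)! ≡ -1 ≡ 136 mod 137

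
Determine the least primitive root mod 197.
g = 2. For each prime q|196: 2^{98}≡196, 2^{28}≡104, none ≡ 1, so ord_197(2) = 196 and 2 is a primitive root.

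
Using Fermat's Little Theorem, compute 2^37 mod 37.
By Fermat: 2^{36} ≡ 1 (mod 37). So 2^{37} = 2^{36} · 2^{1} ≡ 2^{1} ≡ 2 (mod 37)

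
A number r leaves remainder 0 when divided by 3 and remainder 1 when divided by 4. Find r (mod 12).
M = 3 × 4 = 12. M₁ = 4, y₁ ≡ 1 (mod 3). M₂ = 3, y₂ ≡ 3 (mod 4). r = 0×4×1 + 1×3×3 ≡ 9 (mod 12)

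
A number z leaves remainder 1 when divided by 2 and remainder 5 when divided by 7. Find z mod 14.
M = 2 × 7 = 14. M₁ = 7, y₁ ≡ 1 mod 2. M₂ = 2, y₂ ≡ 4 mod 7. z = 1×7×1 + 5×2×4 ≡ 5 mod 14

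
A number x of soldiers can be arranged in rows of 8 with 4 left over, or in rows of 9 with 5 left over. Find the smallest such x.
M = 8 × 9 = 72. M₁ = 9, y₁ ≡ 1 mod 8. M₂ = 8, y₂ ≡ 8 mod 9. x = 4×9×1 + 5×8×8 ≡ 68 mod 72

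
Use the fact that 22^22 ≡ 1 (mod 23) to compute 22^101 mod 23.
By Fermat: 22^{22} ≡ 1 (mod 23). 101 = 4×22 + 13. So 22^{101} ≡ 22^{13} ≡ 22 (mod 23)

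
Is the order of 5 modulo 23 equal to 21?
Powers of 5 mod 23: 5^1≡5, 5^2≡2, 5^3≡10, 5^4≡4, 5^5≡20, 5^6≡8, 5^7≡17, 5^8≡16, 5^9≡11, 5^10≡9, 5^11≡22, 5^12≡18, 5^13≡21, 5^14≡13, 5^15≡19, 5^16≡3, 5^17≡15, 5^18≡6, 5^19≡7, 5^20≡12, 5^21≡14, 5^22≡1. 5^21≡14≢1, so ord ≠ 21. No, the actual order is 22.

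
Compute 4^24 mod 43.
By repeated squaring mod 43: 4^{1}≡4, 4^{2}≡16, 4^{4}≡41, 4^{8}≡4, 4^{16}≡16. Then 4^{24} = 4^{16+8} ≡ 16 × 4 ≡ 21 mod 43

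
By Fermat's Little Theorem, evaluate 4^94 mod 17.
By Fermat: 4^{16} ≡ 1 mod 17. 94 = 5×16 + 14. So 4^{94} ≡ 4^{14} ≡ 16 mod 17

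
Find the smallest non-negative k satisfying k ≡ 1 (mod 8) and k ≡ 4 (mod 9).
M = 8 × 9 = 72. M₁ = 9, y₁ ≡ 1 (mod 8). M₂ = 8, y₂ ≡ 8 (mod 9). k = 1×9×1 + 4×8×8 ≡ 49 (mod 72)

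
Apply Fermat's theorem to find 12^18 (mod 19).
By Fermat's Little Theorem, 12^{18} ≡ 1 (mod 19) since 19 is prime and gcd(12, 19) = 1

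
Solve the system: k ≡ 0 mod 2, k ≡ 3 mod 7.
M = 2 × 7 = 14. M₁ = 7, y₁ ≡ 1 mod 2. M₂ = 2, y₂ ≡ 4 mod 7. k = 0×7×1 + 3×2×4 ≡ 10 mod 14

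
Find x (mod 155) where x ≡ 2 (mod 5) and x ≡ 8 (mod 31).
M = 5 × 31 = 155. M₁ = 31, y₁ ≡ 1 (mod 5). M₂ = 5, y₂ ≡ 25 (mod 31). x = 2×31×1 + 8×5×25 ≡ 132 (mod 155)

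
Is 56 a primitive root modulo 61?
56^{15} ≡ 1 mod 61 and 15 < 60, so ord_61(56) = 15 ≠ 60 and 56 is not a primitive root.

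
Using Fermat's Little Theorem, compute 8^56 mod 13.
By Fermat: 8^{12} ≡ 1 mod 13. 56 = 4×12 + 8. So 8^{56} ≡ 8^{8} ≡ 1 mod 13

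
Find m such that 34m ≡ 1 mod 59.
Since 59 is prime, by Fermat 34^(-1) ≡ 34^{57} ≡ 33 mod 59. Verify: 34 × 33 = 1122 ≡ 1 mod 59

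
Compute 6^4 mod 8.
6^{4} = 1296 ≡ 0 mod 8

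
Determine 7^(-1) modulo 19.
Since 19 is prime, by Fermat 7^(-1) ≡ 7^{17} ≡ 11 (mod 19). Verify: 7 × 11 = 77 ≡ 1 (mod 19)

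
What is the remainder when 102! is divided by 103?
By Wilson's theorem, (102)! ≡ -1 ≡ 102 mod 103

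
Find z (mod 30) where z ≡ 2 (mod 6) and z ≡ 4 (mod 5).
M = 6 × 5 = 30. M₁ = 5, y₁ ≡ 5 (mod 6). M₂ = 6, y₂ ≡ 1 (mod 5). z = 2×5×5 + 4×6×1 ≡ 14 (mod 30)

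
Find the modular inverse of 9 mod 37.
Since 37 is prime, by Fermat 9^(-1) ≡ 9^{35} ≡ 33 (mod 37). Verify: 9 × 33 = 297 ≡ 1 (mod 37)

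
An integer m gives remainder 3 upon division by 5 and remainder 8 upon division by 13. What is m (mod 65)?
M = 5 × 13 = 65. M₁ = 13, y₁ ≡ 2 (mod 5). M₂ = 5, y₂ ≡ 8 (mod 13). m = 3×13×2 + 8×5×8 ≡ 8 (mod 65)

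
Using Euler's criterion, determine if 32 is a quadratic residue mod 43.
By Euler's criterion: 32^{21} ≡ 42 (mod 43). Since this equals -1 (≡ 42), 32 is not a QR.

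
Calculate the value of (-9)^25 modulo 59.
By repeated squaring (mod 59): (-9)^{1}≡50, (-9)^{2}≡22, (-9)^{4}≡12, (-9)^{8}≡26, (-9)^{16}≡27. Then (-9)^{25} = (-9)^{16+8+1} ≡ 27 × 26 × 50 ≡ 54 (mod 59)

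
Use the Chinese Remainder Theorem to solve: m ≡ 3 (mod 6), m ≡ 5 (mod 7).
M = 6 × 7 = 42. M₁ = 7, y₁ ≡ 1 (mod 6). M₂ = 6, y₂ ≡ 6 (mod 7). m = 3×7×1 + 5×6×6 ≡ 33 (mod 42)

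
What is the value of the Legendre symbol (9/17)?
(9/17) = 9^{8} mod 17 = 1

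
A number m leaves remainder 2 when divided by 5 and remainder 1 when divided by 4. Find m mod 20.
M = 5 × 4 = 20. M₁ = 4, y₁ ≡ 4 mod 5. M₂ = 5, y₂ ≡ 1 mod 4. m = 2×4×4 + 1×5×1 ≡ 17 mod 20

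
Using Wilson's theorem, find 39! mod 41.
(40)! = (39)! × (40) ≡ -1 mod 41. So (39)! ≡ -1 × (40)^(-1) ≡ (-1)×(-1) = 1 mod 41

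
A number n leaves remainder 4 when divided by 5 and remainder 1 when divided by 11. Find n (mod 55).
M = 5 × 11 = 55. M₁ = 11, y₁ ≡ 1 (mod 5). M₂ = 5, y₂ ≡ 9 (mod 11). n = 4×11×1 + 1×5×9 ≡ 34 (mod 55)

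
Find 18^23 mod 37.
By repeated squaring mod 37: 18^{1}≡18, 18^{2}≡28, 18^{4}≡7, 18^{8}≡12, 18^{16}≡33. Then 18^{23} = 18^{16+4+2+1} ≡ 33 × 7 × 28 × 18 ≡ 22 mod 37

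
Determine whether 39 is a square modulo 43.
By Euler's criterion: 39^{21} ≡ 42 (mod 43). Since this equals -1 (≡ 42), 39 is not a QR.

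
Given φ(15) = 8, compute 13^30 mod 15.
By Euler: 13^{8} ≡ 1 (mod 15) since gcd(13, 15) = 1. 30 = 3×8 + 6. So 13^{30} ≡ 13^{6} ≡ 4 (mod 15)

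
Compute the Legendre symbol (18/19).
(18/19) = 18^{9} mod 19 = -1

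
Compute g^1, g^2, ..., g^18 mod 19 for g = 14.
14^1, 14^2, ..., 14^{18} mod 19: [14, 6, 8, 17, 10, 7, 3, 4, 18, 5, 13, 11, 2, 9, 12, 16, 15, 1]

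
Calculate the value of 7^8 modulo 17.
By repeated squaring mod 17: 7^{1}≡7, 7^{2}≡15, 7^{4}≡4, 7^{8}≡16. So 7^{8} ≡ 16 mod 17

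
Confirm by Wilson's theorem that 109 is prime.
(108)! mod 109 = 108. Since this equals -1 mod 109, Wilson confirms 109 is prime.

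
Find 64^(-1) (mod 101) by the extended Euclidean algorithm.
Extended GCD: 64(30) + 101(-19) = 1. So 64^(-1) ≡ 30 (mod 101). Verify: 64 × 30 = 1920 ≡ 1 (mod 101)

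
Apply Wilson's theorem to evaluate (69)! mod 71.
(70)! = (69)! × (70) ≡ -1 (mod 71). So (69)! ≡ -1 × (70)^(-1) ≡ (-1)×(-1) = 1 (mod 71)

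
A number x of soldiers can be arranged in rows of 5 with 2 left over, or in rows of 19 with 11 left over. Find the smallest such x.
M = 5 × 19 = 95. M₁ = 19, y₁ ≡ 4 mod 5. M₂ = 5, y₂ ≡ 4 mod 19. x = 2×19×4 + 11×5×4 ≡ 87 mod 95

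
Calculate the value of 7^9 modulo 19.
By repeated squaring (mod 19): 7^{1}≡7, 7^{2}≡11, 7^{4}≡7, 7^{8}≡11. Then 7^{9} = 7^{8+1} ≡ 11 × 7 ≡ 1 (mod 19)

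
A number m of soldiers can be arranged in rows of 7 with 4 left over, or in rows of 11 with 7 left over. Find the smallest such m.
M = 7 × 11 = 77. M₁ = 11, y₁ ≡ 2 mod 7. M₂ = 7, y₂ ≡ 8 mod 11. m = 4×11×2 + 7×7×8 ≡ 18 mod 77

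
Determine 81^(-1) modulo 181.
Since 181 is prime, by Fermat 81^(-1) ≡ 81^{179} ≡ 38 (mod 181). Verify: 81 × 38 = 3078 ≡ 1 (mod 181)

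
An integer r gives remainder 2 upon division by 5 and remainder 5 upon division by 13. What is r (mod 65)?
M = 5 × 13 = 65. M₁ = 13, y₁ ≡ 2 (mod 5). M₂ = 5, y₂ ≡ 8 (mod 13). r = 2×13×2 + 5×5×8 ≡ 57 (mod 65)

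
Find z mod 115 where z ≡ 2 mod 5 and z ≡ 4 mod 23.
M = 5 × 23 = 115. M₁ = 23, y₁ ≡ 2 mod 5. M₂ = 5, y₂ ≡ 14 mod 23. z = 2×23×2 + 4×5×14 ≡ 27 mod 115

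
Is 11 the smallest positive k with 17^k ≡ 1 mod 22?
Powers of 17 mod 22: 17^1≡17, 17^2≡3, 17^3≡7, 17^4≡9, 17^5≡21, 17^6≡5, 17^7≡19, 17^8≡15, 17^9≡13, 17^10≡1. Already 17^10≡1, so the order is 10 < 11. No, the actual order is 10.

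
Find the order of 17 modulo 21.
Powers of 17 mod 21: 17^1≡17, 17^2≡16, 17^3≡20, 17^4≡4, 17^5≡5, 17^6≡1. Order = 6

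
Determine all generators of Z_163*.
There are φ(162) = 54 primitive roots mod 163: {2, 3, 7, 11, 12, 18, 19, 20, 29, 32, 42, 44, 45, 50, 52, 63, 66, 67, 68, 70, 72, 73, 75, 76, 79, 80, 82, 89, 92, 94, 101, 103, 106, 107, 108, 109, 112, 114, 116, 117, 120, 122, 124, 128, 129, 130, 137, 139, 147, 148, 149, 153, 154, 159}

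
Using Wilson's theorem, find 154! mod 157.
(156)! = (154)! × (155) × (156) ≡ -1 (mod 157). So (154)! ≡ -1 × [(156)(155)]^(-1) ≡ 78 (mod 157)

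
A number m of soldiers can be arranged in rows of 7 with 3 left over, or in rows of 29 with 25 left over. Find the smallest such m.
M = 7 × 29 = 203. M₁ = 29, y₁ ≡ 1 mod 7. M₂ = 7, y₂ ≡ 25 mod 29. m = 3×29×1 + 25×7×25 ≡ 199 mod 203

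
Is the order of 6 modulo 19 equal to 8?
Powers of 6 mod 19: 6^1≡6, 6^2≡17, 6^3≡7, 6^4≡4, 6^5≡5, 6^6≡11, 6^7≡9, 6^8≡16, 6^9≡1. 6^8≡16≢1, so ord ≠ 8. No, the actual order is 9.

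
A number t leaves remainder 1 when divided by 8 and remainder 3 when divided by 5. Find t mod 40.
M = 8 × 5 = 40. M₁ = 5, y₁ ≡ 5 mod 8. M₂ = 8, y₂ ≡ 2 mod 5. t = 1×5×5 + 3×8×2 ≡ 33 mod 40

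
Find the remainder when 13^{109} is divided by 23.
By Fermat: 13^{22} ≡ 1 (mod 23). 109 = 4×22 + 21. So 13^{109} ≡ 13^{21} ≡ 16 (mod 23)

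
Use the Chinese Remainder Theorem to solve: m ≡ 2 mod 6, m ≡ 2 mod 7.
M = 6 × 7 = 42. M₁ = 7, y₁ ≡ 1 mod 6. M₂ = 6, y₂ ≡ 6 mod 7. m = 2×7×1 + 2×6×6 ≡ 2 mod 42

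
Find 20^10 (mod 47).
By repeated squaring (mod 47): 20^{1}≡20, 20^{2}≡24, 20^{4}≡12, 20^{8}≡3. Then 20^{10} = 20^{8+2} ≡ 3 × 24 ≡ 25 (mod 47)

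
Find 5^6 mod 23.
By repeated squaring mod 23: 5^{1}≡5, 5^{2}≡2, 5^{4}≡4. Then 5^{6} = 5^{4+2} ≡ 4 × 2 ≡ 8 mod 23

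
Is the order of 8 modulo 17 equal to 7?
Powers of 8 mod 17: 8^1≡8, 8^2≡13, 8^3≡2, 8^4≡16, 8^5≡9, 8^6≡4, 8^7≡15, 8^8≡1. 8^7≡15≢1, so ord ≠ 7. No, the actual order is 8.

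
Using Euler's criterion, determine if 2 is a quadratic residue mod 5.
By Euler's criterion: 2^{2} ≡ 4 (mod 5). Since this equals -1 (≡ 4), 2 is not a QR.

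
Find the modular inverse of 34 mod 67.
Since 67 is prime, by Fermat 34^(-1) ≡ 34^{65} ≡ 2 (mod 67). Verify: 34 × 2 = 68 ≡ 1 (mod 67)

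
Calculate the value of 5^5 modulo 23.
By repeated squaring mod 23: 5^{1}≡5, 5^{2}≡2, 5^{4}≡4. Then 5^{5} = 5^{4+1} ≡ 4 × 5 ≡ 20 mod 23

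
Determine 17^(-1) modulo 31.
Since 31 is prime, by Fermat 17^(-1) ≡ 17^{29} ≡ 11 (mod 31). Verify: 17 × 11 = 187 ≡ 1 (mod 31)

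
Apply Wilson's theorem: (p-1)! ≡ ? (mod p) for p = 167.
By Wilson's theorem, (166)! ≡ -1 ≡ 166 mod 167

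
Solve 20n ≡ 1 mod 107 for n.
Since 107 is prime, by Fermat 20^(-1) ≡ 20^{105} ≡ 91 mod 107. Verify: 20 × 91 = 1820 ≡ 1 mod 107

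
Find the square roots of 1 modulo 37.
The square roots of 1 mod 37 are 1 and 36. Verify: 1² = 1 ≡ 1 (mod 37)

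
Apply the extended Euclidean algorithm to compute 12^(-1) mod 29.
Extended GCD: 12(-12) + 29(5) = 1. So 12^(-1) ≡ -12 ≡ 17 (mod 29). Verify: 12 × 17 = 204 ≡ 1 (mod 29)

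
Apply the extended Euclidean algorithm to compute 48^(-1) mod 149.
Extended GCD: 48(59) + 149(-19) = 1. So 48^(-1) ≡ 59 (mod 149). Verify: 48 × 59 = 2832 ≡ 1 (mod 149)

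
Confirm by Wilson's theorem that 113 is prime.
(112)! mod 113 = 112. Since this equals -1 mod 113, Wilson confirms 113 is prime.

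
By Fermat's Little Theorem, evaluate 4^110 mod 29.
By Fermat: 4^{28} ≡ 1 (mod 29). 110 = 3×28 + 26. So 4^{110} ≡ 4^{26} ≡ 20 (mod 29)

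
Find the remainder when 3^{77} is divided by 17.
By Fermat: 3^{16} ≡ 1 mod 17. 77 = 4×16 + 13. So 3^{77} ≡ 3^{13} ≡ 12 mod 17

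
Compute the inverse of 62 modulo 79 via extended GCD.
Extended GCD: 62(-14) + 79(11) = 1. So 62^(-1) ≡ -14 ≡ 65 mod 79. Verify: 62 × 65 = 4030 ≡ 1 mod 79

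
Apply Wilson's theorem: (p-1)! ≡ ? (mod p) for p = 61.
By Wilson's theorem, (60)! ≡ -1 ≡ 60 mod 61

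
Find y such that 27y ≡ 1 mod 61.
Since 61 is prime, by Fermat 27^(-1) ≡ 27^{59} ≡ 52 mod 61. Verify: 27 × 52 = 1404 ≡ 1 mod 61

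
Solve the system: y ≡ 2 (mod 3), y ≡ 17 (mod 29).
M = 3 × 29 = 87. M₁ = 29, y₁ ≡ 2 (mod 3). M₂ = 3, y₂ ≡ 10 (mod 29). y = 2×29×2 + 17×3×10 ≡ 17 (mod 87)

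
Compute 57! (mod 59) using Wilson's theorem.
(58)! = (57)! × (58) ≡ -1 (mod 59). So (57)! ≡ -1 × (58)^(-1) ≡ (-1)×(-1) = 1 (mod 59)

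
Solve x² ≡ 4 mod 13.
The square roots of 4 mod 13 are 11 and 2. Verify: 11² = 121 ≡ 4 mod 13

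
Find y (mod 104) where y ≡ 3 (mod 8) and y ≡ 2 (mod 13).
M = 8 × 13 = 104. M₁ = 13, y₁ ≡ 5 (mod 8). M₂ = 8, y₂ ≡ 5 (mod 13). y = 3×13×5 + 2×8×5 ≡ 67 (mod 104)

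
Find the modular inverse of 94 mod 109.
Since 109 is prime, by Fermat 94^(-1) ≡ 94^{107} ≡ 29 mod 109. Verify: 94 × 29 = 2726 ≡ 1 mod 109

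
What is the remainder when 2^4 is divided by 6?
2^{4} = 16 ≡ 4 (mod 6)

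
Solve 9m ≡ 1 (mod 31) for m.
Since 31 is prime, by Fermat 9^(-1) ≡ 9^{29} ≡ 7 (mod 31). Verify: 9 × 7 = 63 ≡ 1 (mod 31)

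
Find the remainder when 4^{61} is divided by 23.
By Fermat: 4^{22} ≡ 1 mod 23. 61 = 2×22 + 17. So 4^{61} ≡ 4^{17} ≡ 2 mod 23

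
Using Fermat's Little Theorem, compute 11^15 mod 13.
By Fermat: 11^{12} ≡ 1 (mod 13). So 11^{15} = 11^{12} · 11^{3} ≡ 11^{3} ≡ 5 (mod 13)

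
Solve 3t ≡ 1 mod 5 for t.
Since 5 is prime, by Fermat 3^(-1) ≡ 3^{3} ≡ 2 mod 5. Verify: 3 × 2 = 6 ≡ 1 mod 5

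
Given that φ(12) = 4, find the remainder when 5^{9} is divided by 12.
By Euler: 5^{4} ≡ 1 mod 12 since gcd(5, 12) = 1. 9 = 2×4 + 1. So 5^{9} ≡ 5^{1} ≡ 5 mod 12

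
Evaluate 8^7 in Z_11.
By repeated squaring mod 11: 8^{1}≡8, 8^{2}≡9, 8^{4}≡4. Then 8^{7} = 8^{4+2+1} ≡ 4 × 9 × 8 ≡ 2 mod 11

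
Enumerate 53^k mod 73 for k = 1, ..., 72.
53^1, 53^2, ..., 53^{72} mod 73: [53, 35, 30, 57, 28, 24, 31, 37, 63, 54, 15, 65, 14, 12, 52, 55, 68, 27, 44, 69, 7, 6, 26, 64, 34, 50, 22, 71, 40, 3, 13, 32, 17, 25, 11, 72, 20, 38, 43, 16, 45, 49, 42, 36, 10, 19, 58, 8, 59, 61, 21, 18, 5, 46, 29, 4, 66, 67, 47, 9, 39, 23, 51, 2, 33, 70, 60, 41, 56, 48, 62, 1]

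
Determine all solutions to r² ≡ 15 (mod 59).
The square roots of 15 mod 59 are 29 and 30. Verify: 29² = 841 ≡ 15 (mod 59)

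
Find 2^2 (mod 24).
2^{2} = 4 ≡ 4 (mod 24)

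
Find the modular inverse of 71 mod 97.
Since 97 is prime, by Fermat 71^(-1) ≡ 71^{95} ≡ 41 (mod 97). Verify: 71 × 41 = 2911 ≡ 1 (mod 97)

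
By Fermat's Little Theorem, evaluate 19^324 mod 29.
By Fermat: 19^{28} ≡ 1 (mod 29). 324 ≡ 16 (mod 28). So 19^{324} ≡ 19^{16} ≡ 16 (mod 29)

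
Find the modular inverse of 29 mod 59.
Since 59 is prime, by Fermat 29^(-1) ≡ 29^{57} ≡ 57 mod 59. Verify: 29 × 57 = 1653 ≡ 1 mod 59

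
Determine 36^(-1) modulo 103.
Since 103 is prime, by Fermat 36^(-1) ≡ 36^{101} ≡ 83 (mod 103). Verify: 36 × 83 = 2988 ≡ 1 (mod 103)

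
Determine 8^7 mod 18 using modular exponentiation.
By repeated squaring mod 18: 8^{1}≡8, 8^{2}≡10, 8^{4}≡10. Then 8^{7} = 8^{4+2+1} ≡ 10 × 10 × 8 ≡ 8 mod 18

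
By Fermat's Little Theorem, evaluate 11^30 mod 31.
By Fermat's Little Theorem, 11^{30} ≡ 1 mod 31 since 31 is prime and gcd(11, 31) = 1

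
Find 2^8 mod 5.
Using Fermat: 2^{4} ≡ 1 mod 5. 8 ≡ 0 mod 4. So 2^{8} ≡ 2^{0} ≡ 1 mod 5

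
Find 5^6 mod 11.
By repeated squaring mod 11: 5^{1}≡5, 5^{2}≡3, 5^{4}≡9. Then 5^{6} = 5^{4+2} ≡ 9 × 3 ≡ 5 mod 11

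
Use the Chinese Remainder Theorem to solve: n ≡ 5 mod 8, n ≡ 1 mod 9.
M = 8 × 9 = 72. M₁ = 9, y₁ ≡ 1 mod 8. M₂ = 8, y₂ ≡ 8 mod 9. n = 5×9×1 + 1×8×8 ≡ 37 mod 72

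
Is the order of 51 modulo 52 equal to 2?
Powers of 51 mod 52: 51^1≡51, 51^2≡1. First k with 51^k≡1 is k=2. Yes, ord_52(51) = 2.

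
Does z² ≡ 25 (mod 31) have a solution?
By Euler's criterion: 25^{15} ≡ 1 (mod 31). Since this equals 1, 25 is a QR.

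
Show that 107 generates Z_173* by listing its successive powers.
107^1, 107^2, ..., 107^{172} mod 173: [107, 31, 30, 96, 65, 35, 112, 47, 12, 73, 26, 14, 114, 88, 74, 133, 45, 144, 11, 139, 168, 157, 18, 23, 39, 21, 171, 132, 111, 113, 154, 43, 103, 122, 79, 149, 27, 121, 145, 118, 170, 25, 80, 83, 58, 151, 68, 10, 32, 137, 127, 95, 131, 4, 82, 124, 120, 38, 87, 140, 102, 15, 48, 119, 104, 56, 110, 6, 123, 13, 7, 57, 44, 37, 153, 109, 72, 92, 156, 84, 165, 9, 98, 106, 97, 172, 66, 142, 143, 77, 108, 138, 61, 126, 161, 100, 147, 159, 59, 85, 99, 40, 128, 29, 162, 34, 5, 16, 155, 150, 134, 152, 2, 41, 62, 60, 19, 130, 70, 51, 94, 24, 146, 52, 28, 55, 3, 148, 93, 90, 115, 22, 105, 163, 141, 36, 46, 78, 42, 169, 91, 49, 53, 135, 86, 33, 71, 158, 125, 54, 69, 117, 63, 167, 50, 160, 166, 116, 129, 136, 20, 64, 101, 81, 17, 89, 8, 164, 75, 67, 76, 1]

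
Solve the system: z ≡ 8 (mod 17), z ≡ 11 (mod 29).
M = 17 × 29 = 493. M₁ = 29, y₁ ≡ 10 (mod 17). M₂ = 17, y₂ ≡ 12 (mod 29). z = 8×29×10 + 11×17×12 ≡ 127 (mod 493)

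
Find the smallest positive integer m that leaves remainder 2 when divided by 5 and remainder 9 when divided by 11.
M = 5 × 11 = 55. M₁ = 11, y₁ ≡ 1 (mod 5). M₂ = 5, y₂ ≡ 9 (mod 11). m = 2×11×1 + 9×5×9 ≡ 42 (mod 55)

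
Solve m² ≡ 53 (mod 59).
The square roots of 53 mod 59 are 17 and 42. Verify: 17² = 289 ≡ 53 (mod 59)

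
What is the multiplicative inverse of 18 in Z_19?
Since 19 is prime, by Fermat 18^(-1) ≡ 18^{17} ≡ 18 mod 19. Verify: 18 × 18 = 324 ≡ 1 mod 19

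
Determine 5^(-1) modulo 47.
Since 47 is prime, by Fermat 5^(-1) ≡ 5^{45} ≡ 19 (mod 47). Verify: 5 × 19 = 95 ≡ 1 (mod 47)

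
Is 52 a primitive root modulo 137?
ord_137(52) divides 136. For each prime q|136: 52^{68}≡136, 52^{8}≡133, none ≡ 1. So 52 has order 136 and is a primitive root mod 137.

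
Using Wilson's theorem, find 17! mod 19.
(18)! = (17)! × (18) ≡ -1 mod 19. So (17)! ≡ -1 × (18)^(-1) ≡ (-1)×(-1) = 1 mod 19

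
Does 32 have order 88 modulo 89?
32^{11} ≡ 1 (mod 89) and 11 < 88, so ord_89(32) = 11 ≠ 88 and 32 is not a primitive root.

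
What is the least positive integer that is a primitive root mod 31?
g = 3. For each prime q|30: 3^{15}≡30, 3^{10}≡25, 3^{6}≡16, none ≡ 1, so ord_31(3) = 30 and 3 is a primitive root.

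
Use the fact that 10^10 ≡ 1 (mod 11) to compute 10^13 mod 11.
By Fermat: 10^{10} ≡ 1 (mod 11). So 10^{13} = 10^{10} · 10^{3} ≡ 10^{3} ≡ 10 (mod 11)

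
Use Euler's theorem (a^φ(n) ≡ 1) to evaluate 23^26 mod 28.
By Euler: 23^{12} ≡ 1 mod 28 since gcd(23, 28) = 1. 26 = 2×12 + 2. So 23^{26} ≡ 23^{2} ≡ 25 mod 28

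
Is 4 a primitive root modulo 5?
4^{2} ≡ 1 (mod 5) and 2 < 4, so ord_5(4) = 2 ≠ 4 and 4 is not a primitive root.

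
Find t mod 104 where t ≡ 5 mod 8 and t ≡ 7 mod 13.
M = 8 × 13 = 104. M₁ = 13, y₁ ≡ 5 mod 8. M₂ = 8, y₂ ≡ 5 mod 13. t = 5×13×5 + 7×8×5 ≡ 85 mod 104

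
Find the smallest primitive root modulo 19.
g = 2. For each prime q|18: 2^{9}≡18, 2^{6}≡7, none ≡ 1, so ord_19(2) = 18 and 2 is a primitive root.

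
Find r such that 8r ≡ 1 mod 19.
Since 19 is prime, by Fermat 8^(-1) ≡ 8^{17} ≡ 12 mod 19. Verify: 8 × 12 = 96 ≡ 1 mod 19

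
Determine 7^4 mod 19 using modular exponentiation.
7^{4} = 2401 ≡ 7 mod 19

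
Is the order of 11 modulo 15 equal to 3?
Powers of 11 mod 15: 11^1≡11, 11^2≡1. Already 11^2≡1, so the order is 2 < 3. No, the actual order is 2.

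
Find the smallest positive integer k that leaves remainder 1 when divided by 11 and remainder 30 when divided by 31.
M = 11 × 31 = 341. M₁ = 31, y₁ ≡ 5 mod 11. M₂ = 11, y₂ ≡ 17 mod 31. k = 1×31×5 + 30×11×17 ≡ 309 mod 341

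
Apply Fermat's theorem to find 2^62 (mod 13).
By Fermat: 2^{12} ≡ 1 (mod 13). 62 = 5×12 + 2. So 2^{62} ≡ 2^{2} ≡ 4 (mod 13)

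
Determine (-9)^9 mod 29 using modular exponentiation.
By repeated squaring (mod 29): (-9)^{1}≡20, (-9)^{2}≡23, (-9)^{4}≡7, (-9)^{8}≡20. Then (-9)^{9} = (-9)^{8+1} ≡ 20 × 20 ≡ 23 (mod 29)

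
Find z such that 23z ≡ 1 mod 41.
Since 41 is prime, by Fermat 23^(-1) ≡ 23^{39} ≡ 25 mod 41. Verify: 23 × 25 = 575 ≡ 1 mod 41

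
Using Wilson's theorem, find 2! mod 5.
(4)! = (2)! × (3) × (4) ≡ -1 (mod 5). So (2)! ≡ -1 × [(4)(3)]^(-1) ≡ 2 (mod 5)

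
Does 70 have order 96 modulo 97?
70^{16} ≡ 1 mod 97 and 16 < 96, so ord_97(70) = 16 ≠ 96 and 70 is not a primitive root.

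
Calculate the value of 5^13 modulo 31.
By repeated squaring mod 31: 5^{1}≡5, 5^{2}≡25, 5^{4}≡5, 5^{8}≡25. Then 5^{13} = 5^{8+4+1} ≡ 25 × 5 × 5 ≡ 5 mod 31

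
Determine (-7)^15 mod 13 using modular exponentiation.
Using Fermat: (-7)^{12} ≡ 1 (mod 13). 15 ≡ 3 (mod 12). So (-7)^{15} ≡ (-7)^{3} ≡ 8 (mod 13)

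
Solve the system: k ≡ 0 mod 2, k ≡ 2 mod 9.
M = 2 × 9 = 18. M₁ = 9, y₁ ≡ 1 mod 2. M₂ = 2, y₂ ≡ 5 mod 9. k = 0×9×1 + 2×2×5 ≡ 2 mod 18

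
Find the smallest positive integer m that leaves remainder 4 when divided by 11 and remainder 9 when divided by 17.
M = 11 × 17 = 187. M₁ = 17, y₁ ≡ 2 mod 11. M₂ = 11, y₂ ≡ 14 mod 17. m = 4×17×2 + 9×11×14 ≡ 26 mod 187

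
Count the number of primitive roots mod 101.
Number of primitive roots mod 101 = φ(p-1) = φ(100) = 40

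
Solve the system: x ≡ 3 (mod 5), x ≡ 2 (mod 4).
M = 5 × 4 = 20. M₁ = 4, y₁ ≡ 4 (mod 5). M₂ = 5, y₂ ≡ 1 (mod 4). x = 3×4×4 + 2×5×1 ≡ 18 (mod 20)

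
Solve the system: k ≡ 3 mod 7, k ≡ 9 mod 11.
M = 7 × 11 = 77. M₁ = 11, y₁ ≡ 2 mod 7. M₂ = 7, y₂ ≡ 8 mod 11. k = 3×11×2 + 9×7×8 ≡ 31 mod 77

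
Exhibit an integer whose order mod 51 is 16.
5 has order 16 mod 51 since 5^{16} ≡ 1 mod 51 and no smaller power works.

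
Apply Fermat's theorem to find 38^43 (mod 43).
By Fermat: 38^{42} ≡ 1 (mod 43). So 38^{43} = 38^{42} · 38^{1} ≡ 38^{1} ≡ 38 (mod 43)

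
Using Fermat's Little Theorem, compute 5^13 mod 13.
By Fermat: 5^{12} ≡ 1 mod 13. So 5^{13} = 5^{12} · 5^{1} ≡ 5^{1} ≡ 5 mod 13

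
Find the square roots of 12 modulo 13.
The square roots of 12 mod 13 are 8 and 5. Verify: 8² = 64 ≡ 12 (mod 13)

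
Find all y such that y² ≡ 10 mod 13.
The square roots of 10 mod 13 are 7 and 6. Verify: 7² = 49 ≡ 10 mod 13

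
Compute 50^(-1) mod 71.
Since 71 is prime, by Fermat 50^(-1) ≡ 50^{69} ≡ 27 mod 71. Verify: 50 × 27 = 1350 ≡ 1 mod 71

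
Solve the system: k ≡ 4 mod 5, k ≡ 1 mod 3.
M = 5 × 3 = 15. M₁ = 3, y₁ ≡ 2 mod 5. M₂ = 5, y₂ ≡ 2 mod 3. k = 4×3×2 + 1×5×2 ≡ 4 mod 15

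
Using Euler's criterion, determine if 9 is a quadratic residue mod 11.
By Euler's criterion: 9^{5} ≡ 1 mod 11. Since this equals 1, 9 is a QR.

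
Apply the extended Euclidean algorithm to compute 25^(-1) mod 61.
Extended GCD: 25(22) + 61(-9) = 1. So 25^(-1) ≡ 22 mod 61. Verify: 25 × 22 = 550 ≡ 1 mod 61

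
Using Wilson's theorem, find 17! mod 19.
(18)! = (17)! × (18) ≡ -1 (mod 19). So (17)! ≡ -1 × (18)^(-1) ≡ (-1)×(-1) = 1 (mod 19)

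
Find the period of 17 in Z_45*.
Powers of 17 mod 45: 17^1≡17, 17^2≡19, 17^3≡8, 17^4≡1. ord_45(17) = 4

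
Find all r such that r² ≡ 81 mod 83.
The square roots of 81 mod 83 are 9 and 74. Verify: 9² = 81 ≡ 81 mod 83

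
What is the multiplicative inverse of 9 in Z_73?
Since 73 is prime, by Fermat 9^(-1) ≡ 9^{71} ≡ 65 mod 73. Verify: 9 × 65 = 585 ≡ 1 mod 73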